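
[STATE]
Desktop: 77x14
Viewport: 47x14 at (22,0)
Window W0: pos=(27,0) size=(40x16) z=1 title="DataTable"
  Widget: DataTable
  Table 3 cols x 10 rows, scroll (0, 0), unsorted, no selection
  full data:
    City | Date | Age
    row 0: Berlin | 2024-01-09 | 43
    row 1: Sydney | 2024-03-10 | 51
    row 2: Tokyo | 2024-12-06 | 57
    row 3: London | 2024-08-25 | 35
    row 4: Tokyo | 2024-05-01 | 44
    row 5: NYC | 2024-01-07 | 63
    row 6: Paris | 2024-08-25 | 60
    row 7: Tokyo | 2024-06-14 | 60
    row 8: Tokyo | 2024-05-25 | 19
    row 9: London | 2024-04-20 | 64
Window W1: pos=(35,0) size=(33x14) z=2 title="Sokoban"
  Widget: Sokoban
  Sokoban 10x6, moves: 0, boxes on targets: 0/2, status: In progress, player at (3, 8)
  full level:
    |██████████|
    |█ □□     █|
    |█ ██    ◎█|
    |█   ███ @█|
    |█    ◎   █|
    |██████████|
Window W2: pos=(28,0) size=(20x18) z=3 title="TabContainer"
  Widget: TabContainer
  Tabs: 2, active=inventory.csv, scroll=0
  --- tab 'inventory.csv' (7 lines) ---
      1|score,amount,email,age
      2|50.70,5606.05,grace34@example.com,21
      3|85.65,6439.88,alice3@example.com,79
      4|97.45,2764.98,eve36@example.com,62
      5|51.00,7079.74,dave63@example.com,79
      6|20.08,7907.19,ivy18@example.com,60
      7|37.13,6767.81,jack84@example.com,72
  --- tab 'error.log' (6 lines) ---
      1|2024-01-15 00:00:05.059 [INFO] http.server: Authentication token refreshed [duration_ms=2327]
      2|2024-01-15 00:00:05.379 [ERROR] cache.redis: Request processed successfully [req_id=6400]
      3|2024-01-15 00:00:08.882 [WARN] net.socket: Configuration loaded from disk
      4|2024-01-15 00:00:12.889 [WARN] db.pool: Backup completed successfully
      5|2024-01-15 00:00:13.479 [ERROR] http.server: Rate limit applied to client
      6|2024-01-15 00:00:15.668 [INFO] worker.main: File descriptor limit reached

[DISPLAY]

     ┏┏━━━━━━━━━━━━━━━━━━┓━━━━━━━━━━━━━━━━━━━┓ 
     ┃┃ TabContainer     ┃                   ┃ 
     ┠┠──────────────────┨───────────────────┨ 
     ┃┃[inventory.csv]│ e┃                   ┃ 
     ┃┃──────────────────┃                   ┃ 
     ┃┃score,amount,email┃                   ┃ 
     ┃┃50.70,5606.05,grac┃                   ┃ 
     ┃┃85.65,6439.88,alic┃                   ┃ 
     ┃┃97.45,2764.98,eve3┃                   ┃ 
     ┃┃51.00,7079.74,dave┃2                  ┃ 
     ┃┃20.08,7907.19,ivy1┃                   ┃ 
     ┃┃37.13,6767.81,jack┃                   ┃ 
     ┃┃                  ┃                   ┃ 
     ┃┃                  ┃━━━━━━━━━━━━━━━━━━━┛ 


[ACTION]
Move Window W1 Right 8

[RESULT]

     ┏┏━━━━━━━━━━━━━━━━━━┓━━━━━━━━━━━━━━━━━━━━━
     ┃┃ TabContainer     ┃oban                 
     ┠┠──────────────────┨─────────────────────
     ┃┃[inventory.csv]│ e┃██████               
     ┃┃──────────────────┃     █               
     ┃┃score,amount,email┃    ◎█               
     ┃┃50.70,5606.05,grac┃███ @█               
     ┃┃85.65,6439.88,alic┃ ◎   █               
     ┃┃97.45,2764.98,eve3┃██████               
     ┃┃51.00,7079.74,dave┃s: 0  0/2            
     ┃┃20.08,7907.19,ivy1┃                     
     ┃┃37.13,6767.81,jack┃                     
     ┃┃                  ┃                     
     ┃┃                  ┃━━━━━━━━━━━━━━━━━━━━━


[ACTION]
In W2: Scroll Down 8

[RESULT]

     ┏┏━━━━━━━━━━━━━━━━━━┓━━━━━━━━━━━━━━━━━━━━━
     ┃┃ TabContainer     ┃oban                 
     ┠┠──────────────────┨─────────────────────
     ┃┃[inventory.csv]│ e┃██████               
     ┃┃──────────────────┃     █               
     ┃┃37.13,6767.81,jack┃    ◎█               
     ┃┃                  ┃███ @█               
     ┃┃                  ┃ ◎   █               
     ┃┃                  ┃██████               
     ┃┃                  ┃s: 0  0/2            
     ┃┃                  ┃                     
     ┃┃                  ┃                     
     ┃┃                  ┃                     
     ┃┃                  ┃━━━━━━━━━━━━━━━━━━━━━


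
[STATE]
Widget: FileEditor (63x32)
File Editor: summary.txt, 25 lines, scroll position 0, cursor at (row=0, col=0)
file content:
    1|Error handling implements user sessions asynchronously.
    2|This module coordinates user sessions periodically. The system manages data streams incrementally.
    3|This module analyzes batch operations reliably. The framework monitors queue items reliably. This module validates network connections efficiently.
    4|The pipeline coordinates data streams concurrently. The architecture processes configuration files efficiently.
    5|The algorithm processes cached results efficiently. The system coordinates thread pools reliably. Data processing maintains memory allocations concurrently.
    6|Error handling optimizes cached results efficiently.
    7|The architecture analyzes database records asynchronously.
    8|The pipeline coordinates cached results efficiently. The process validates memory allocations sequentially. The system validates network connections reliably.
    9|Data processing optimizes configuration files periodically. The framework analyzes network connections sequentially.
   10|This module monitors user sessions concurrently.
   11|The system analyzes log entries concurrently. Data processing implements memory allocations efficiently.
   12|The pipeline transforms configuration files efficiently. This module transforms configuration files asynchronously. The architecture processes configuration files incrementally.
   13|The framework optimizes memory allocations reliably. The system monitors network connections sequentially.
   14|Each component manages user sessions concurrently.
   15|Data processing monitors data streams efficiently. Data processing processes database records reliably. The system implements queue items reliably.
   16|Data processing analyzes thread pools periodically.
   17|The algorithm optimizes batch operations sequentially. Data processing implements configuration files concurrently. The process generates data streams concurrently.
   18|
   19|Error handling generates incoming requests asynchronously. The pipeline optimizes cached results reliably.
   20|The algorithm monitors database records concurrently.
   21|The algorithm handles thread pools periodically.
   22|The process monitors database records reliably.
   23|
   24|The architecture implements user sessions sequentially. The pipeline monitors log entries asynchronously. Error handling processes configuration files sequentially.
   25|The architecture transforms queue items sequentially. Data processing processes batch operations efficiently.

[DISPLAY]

█rror handling implements user sessions asynchronously.       ▲
This module coordinates user sessions periodically. The system█
This module analyzes batch operations reliably. The framework ░
The pipeline coordinates data streams concurrently. The archit░
The algorithm processes cached results efficiently. The system░
Error handling optimizes cached results efficiently.          ░
The architecture analyzes database records asynchronously.    ░
The pipeline coordinates cached results efficiently. The proce░
Data processing optimizes configuration files periodically. Th░
This module monitors user sessions concurrently.              ░
The system analyzes log entries concurrently. Data processing ░
The pipeline transforms configuration files efficiently. This ░
The framework optimizes memory allocations reliably. The syste░
Each component manages user sessions concurrently.            ░
Data processing monitors data streams efficiently. Data proces░
Data processing analyzes thread pools periodically.           ░
The algorithm optimizes batch operations sequentially. Data pr░
                                                              ░
Error handling generates incoming requests asynchronously. The░
The algorithm monitors database records concurrently.         ░
The algorithm handles thread pools periodically.              ░
The process monitors database records reliably.               ░
                                                              ░
The architecture implements user sessions sequentially. The pi░
The architecture transforms queue items sequentially. Data pro░
                                                              ░
                                                              ░
                                                              ░
                                                              ░
                                                              ░
                                                              ░
                                                              ▼


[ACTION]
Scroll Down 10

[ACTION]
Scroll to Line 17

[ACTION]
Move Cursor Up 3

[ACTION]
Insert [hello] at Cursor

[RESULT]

hello█rror handling implements user sessions asynchronously.  ▲
This module coordinates user sessions periodically. The system█
This module analyzes batch operations reliably. The framework ░
The pipeline coordinates data streams concurrently. The archit░
The algorithm processes cached results efficiently. The system░
Error handling optimizes cached results efficiently.          ░
The architecture analyzes database records asynchronously.    ░
The pipeline coordinates cached results efficiently. The proce░
Data processing optimizes configuration files periodically. Th░
This module monitors user sessions concurrently.              ░
The system analyzes log entries concurrently. Data processing ░
The pipeline transforms configuration files efficiently. This ░
The framework optimizes memory allocations reliably. The syste░
Each component manages user sessions concurrently.            ░
Data processing monitors data streams efficiently. Data proces░
Data processing analyzes thread pools periodically.           ░
The algorithm optimizes batch operations sequentially. Data pr░
                                                              ░
Error handling generates incoming requests asynchronously. The░
The algorithm monitors database records concurrently.         ░
The algorithm handles thread pools periodically.              ░
The process monitors database records reliably.               ░
                                                              ░
The architecture implements user sessions sequentially. The pi░
The architecture transforms queue items sequentially. Data pro░
                                                              ░
                                                              ░
                                                              ░
                                                              ░
                                                              ░
                                                              ░
                                                              ▼


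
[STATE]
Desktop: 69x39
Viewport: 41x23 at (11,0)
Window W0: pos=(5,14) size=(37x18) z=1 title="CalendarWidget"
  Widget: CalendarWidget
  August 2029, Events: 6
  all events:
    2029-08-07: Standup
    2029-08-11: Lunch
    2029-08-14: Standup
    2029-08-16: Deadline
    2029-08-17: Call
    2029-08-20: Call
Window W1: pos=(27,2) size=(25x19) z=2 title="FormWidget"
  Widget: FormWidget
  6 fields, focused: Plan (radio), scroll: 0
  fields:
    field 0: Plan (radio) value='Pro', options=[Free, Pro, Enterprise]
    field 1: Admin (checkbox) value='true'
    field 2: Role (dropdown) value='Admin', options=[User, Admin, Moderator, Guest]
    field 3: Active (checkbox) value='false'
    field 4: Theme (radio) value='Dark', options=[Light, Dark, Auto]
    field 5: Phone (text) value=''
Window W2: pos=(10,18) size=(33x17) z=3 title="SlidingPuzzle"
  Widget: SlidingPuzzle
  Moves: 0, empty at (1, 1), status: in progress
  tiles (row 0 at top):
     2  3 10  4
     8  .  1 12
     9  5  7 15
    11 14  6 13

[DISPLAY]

                                         
                                         
                ┏━━━━━━━━━━━━━━━━━━━━━━━┓
                ┃ FormWidget            ┃
                ┠───────────────────────┨
                ┃> Plan:       ( ) Free ┃
                ┃  Admin:      [x]      ┃
                ┃  Role:       [Admin ▼]┃
                ┃  Active:     [ ]      ┃
                ┃  Theme:      ( ) Light┃
                ┃  Phone:      [       ]┃
                ┃                       ┃
                ┃                       ┃
                ┃                       ┃
━━━━━━━━━━━━━━━━┃                       ┃
ndarWidget      ┃                       ┃
────────────────┃                       ┃
       August 20┃                       ┃
━━━━━━━━━━━━━━━━━━━━━━━━━━━━━━━┓        ┃
 SlidingPuzzle                 ┃        ┃
───────────────────────────────┨━━━━━━━━┛
┌────┬────┬────┬────┐          ┃         
│  2 │  3 │ 10 │  4 │          ┃         


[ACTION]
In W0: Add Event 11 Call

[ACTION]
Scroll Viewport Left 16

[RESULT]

                                         
                                         
                           ┏━━━━━━━━━━━━━
                           ┃ FormWidget  
                           ┠─────────────
                           ┃> Plan:      
                           ┃  Admin:     
                           ┃  Role:      
                           ┃  Active:    
                           ┃  Theme:     
                           ┃  Phone:     
                           ┃             
                           ┃             
                           ┃             
     ┏━━━━━━━━━━━━━━━━━━━━━┃             
     ┃ CalendarWidget      ┃             
     ┠─────────────────────┃             
     ┃            August 20┃             
     ┃Mo T┏━━━━━━━━━━━━━━━━━━━━━━━━━━━━━━
     ┃    ┃ SlidingPuzzle                
     ┃ 6  ┠──────────────────────────────
     ┃13 1┃┌────┬────┬────┬────┐         
     ┃20* ┃│  2 │  3 │ 10 │  4 │         


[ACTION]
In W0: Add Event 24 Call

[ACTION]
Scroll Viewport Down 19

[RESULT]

     ┠─────────────────────┃             
     ┃            August 20┃             
     ┃Mo T┏━━━━━━━━━━━━━━━━━━━━━━━━━━━━━━
     ┃    ┃ SlidingPuzzle                
     ┃ 6  ┠──────────────────────────────
     ┃13 1┃┌────┬────┬────┬────┐         
     ┃20* ┃│  2 │  3 │ 10 │  4 │         
     ┃27 2┃├────┼────┼────┼────┤         
     ┃    ┃│  8 │    │  1 │ 12 │         
     ┃    ┃├────┼────┼────┼────┤         
     ┃    ┃│  9 │  5 │  7 │ 15 │         
     ┃    ┃├────┼────┼────┼────┤         
     ┃    ┃│ 11 │ 14 │  6 │ 13 │         
     ┃    ┃└────┴────┴────┴────┘         
     ┃    ┃Moves: 0                      
     ┗━━━━┃                              
          ┃                              
          ┃                              
          ┗━━━━━━━━━━━━━━━━━━━━━━━━━━━━━━
                                         
                                         
                                         
                                         


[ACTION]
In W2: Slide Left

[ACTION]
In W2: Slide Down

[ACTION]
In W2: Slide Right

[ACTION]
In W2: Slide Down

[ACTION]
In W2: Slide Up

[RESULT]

     ┠─────────────────────┃             
     ┃            August 20┃             
     ┃Mo T┏━━━━━━━━━━━━━━━━━━━━━━━━━━━━━━
     ┃    ┃ SlidingPuzzle                
     ┃ 6  ┠──────────────────────────────
     ┃13 1┃┌────┬────┬────┬────┐         
     ┃20* ┃│  2 │  1 │  3 │  4 │         
     ┃27 2┃├────┼────┼────┼────┤         
     ┃    ┃│  8 │    │ 10 │ 12 │         
     ┃    ┃├────┼────┼────┼────┤         
     ┃    ┃│  9 │  5 │  7 │ 15 │         
     ┃    ┃├────┼────┼────┼────┤         
     ┃    ┃│ 11 │ 14 │  6 │ 13 │         
     ┃    ┃└────┴────┴────┴────┘         
     ┃    ┃Moves: 4                      
     ┗━━━━┃                              
          ┃                              
          ┃                              
          ┗━━━━━━━━━━━━━━━━━━━━━━━━━━━━━━
                                         
                                         
                                         
                                         


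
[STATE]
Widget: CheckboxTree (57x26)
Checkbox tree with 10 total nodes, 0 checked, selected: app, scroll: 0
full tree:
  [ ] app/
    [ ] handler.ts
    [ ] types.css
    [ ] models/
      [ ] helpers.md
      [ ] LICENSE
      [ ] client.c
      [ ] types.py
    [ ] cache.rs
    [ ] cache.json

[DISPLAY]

>[ ] app/                                                
   [ ] handler.ts                                        
   [ ] types.css                                         
   [ ] models/                                           
     [ ] helpers.md                                      
     [ ] LICENSE                                         
     [ ] client.c                                        
     [ ] types.py                                        
   [ ] cache.rs                                          
   [ ] cache.json                                        
                                                         
                                                         
                                                         
                                                         
                                                         
                                                         
                                                         
                                                         
                                                         
                                                         
                                                         
                                                         
                                                         
                                                         
                                                         
                                                         


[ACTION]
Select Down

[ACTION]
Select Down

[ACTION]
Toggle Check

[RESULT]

 [-] app/                                                
   [ ] handler.ts                                        
>  [x] types.css                                         
   [ ] models/                                           
     [ ] helpers.md                                      
     [ ] LICENSE                                         
     [ ] client.c                                        
     [ ] types.py                                        
   [ ] cache.rs                                          
   [ ] cache.json                                        
                                                         
                                                         
                                                         
                                                         
                                                         
                                                         
                                                         
                                                         
                                                         
                                                         
                                                         
                                                         
                                                         
                                                         
                                                         
                                                         


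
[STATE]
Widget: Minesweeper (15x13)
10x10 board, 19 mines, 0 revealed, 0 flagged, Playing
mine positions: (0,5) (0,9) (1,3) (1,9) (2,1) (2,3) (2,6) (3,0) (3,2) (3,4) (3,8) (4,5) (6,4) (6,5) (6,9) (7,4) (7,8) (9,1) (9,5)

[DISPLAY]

■■■■■■■■■■     
■■■■■■■■■■     
■■■■■■■■■■     
■■■■■■■■■■     
■■■■■■■■■■     
■■■■■■■■■■     
■■■■■■■■■■     
■■■■■■■■■■     
■■■■■■■■■■     
■■■■■■■■■■     
               
               
               


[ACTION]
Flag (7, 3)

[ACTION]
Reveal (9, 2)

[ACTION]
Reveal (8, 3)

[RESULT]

■■■■■■■■■■     
■■■■■■■■■■     
■■■■■■■■■■     
■■■■■■■■■■     
■■■■■■■■■■     
■■■■■■■■■■     
■■■■■■■■■■     
■■■⚑■■■■■■     
■■■1■■■■■■     
■■1■■■■■■■     
               
               
               


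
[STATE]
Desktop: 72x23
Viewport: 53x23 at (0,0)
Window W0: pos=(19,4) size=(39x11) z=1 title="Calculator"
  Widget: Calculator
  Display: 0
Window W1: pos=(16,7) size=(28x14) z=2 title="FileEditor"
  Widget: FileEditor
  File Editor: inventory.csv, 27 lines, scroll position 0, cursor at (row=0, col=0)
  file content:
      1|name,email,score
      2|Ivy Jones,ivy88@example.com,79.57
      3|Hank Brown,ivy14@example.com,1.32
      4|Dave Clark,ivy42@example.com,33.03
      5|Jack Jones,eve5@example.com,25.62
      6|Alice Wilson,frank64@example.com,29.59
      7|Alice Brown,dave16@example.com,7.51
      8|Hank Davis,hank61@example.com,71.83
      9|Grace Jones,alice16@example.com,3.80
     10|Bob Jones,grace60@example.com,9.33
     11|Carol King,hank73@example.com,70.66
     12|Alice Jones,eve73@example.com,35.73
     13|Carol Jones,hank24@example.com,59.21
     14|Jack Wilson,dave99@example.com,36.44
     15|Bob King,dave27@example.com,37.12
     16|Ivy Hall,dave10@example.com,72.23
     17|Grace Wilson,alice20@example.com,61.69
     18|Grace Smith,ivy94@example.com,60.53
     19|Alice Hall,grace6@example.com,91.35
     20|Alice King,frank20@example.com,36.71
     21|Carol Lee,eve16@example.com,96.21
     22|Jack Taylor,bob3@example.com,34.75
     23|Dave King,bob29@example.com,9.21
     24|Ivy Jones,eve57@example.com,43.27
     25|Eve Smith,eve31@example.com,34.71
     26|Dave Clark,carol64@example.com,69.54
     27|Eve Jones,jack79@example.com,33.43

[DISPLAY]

                                                     
                                                     
                                                     
                                                     
                   ┏━━━━━━━━━━━━━━━━━━━━━━━━━━━━━━━━━
                   ┃ Calculator                      
                   ┠─────────────────────────────────
                ┏━━━━━━━━━━━━━━━━━━━━━━━━━━┓         
                ┃ FileEditor               ┃         
                ┠──────────────────────────┨         
                ┃█ame,email,score         ▲┃         
                ┃Ivy Jones,ivy88@example.c█┃         
                ┃Hank Brown,ivy14@example.░┃         
                ┃Dave Clark,ivy42@example.░┃         
                ┃Jack Jones,eve5@example.c░┃━━━━━━━━━
                ┃Alice Wilson,frank64@exam░┃         
                ┃Alice Brown,dave16@exampl░┃         
                ┃Hank Davis,hank61@example░┃         
                ┃Grace Jones,alice16@examp░┃         
                ┃Bob Jones,grace60@example▼┃         
                ┗━━━━━━━━━━━━━━━━━━━━━━━━━━┛         
                                                     
                                                     


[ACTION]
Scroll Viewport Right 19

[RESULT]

                                                     
                                                     
                                                     
                                                     
┏━━━━━━━━━━━━━━━━━━━━━━━━━━━━━━━━━━━━━┓              
┃ Calculator                          ┃              
┠─────────────────────────────────────┨              
━━━━━━━━━━━━━━━━━━━━━━━━┓            0┃              
ileEditor               ┃             ┃              
────────────────────────┨             ┃              
me,email,score         ▲┃             ┃              
y Jones,ivy88@example.c█┃             ┃              
nk Brown,ivy14@example.░┃             ┃              
ve Clark,ivy42@example.░┃             ┃              
ck Jones,eve5@example.c░┃━━━━━━━━━━━━━┛              
ice Wilson,frank64@exam░┃                            
ice Brown,dave16@exampl░┃                            
nk Davis,hank61@example░┃                            
ace Jones,alice16@examp░┃                            
b Jones,grace60@example▼┃                            
━━━━━━━━━━━━━━━━━━━━━━━━┛                            
                                                     
                                                     


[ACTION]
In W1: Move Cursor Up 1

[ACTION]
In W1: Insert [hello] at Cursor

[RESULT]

                                                     
                                                     
                                                     
                                                     
┏━━━━━━━━━━━━━━━━━━━━━━━━━━━━━━━━━━━━━┓              
┃ Calculator                          ┃              
┠─────────────────────────────────────┨              
━━━━━━━━━━━━━━━━━━━━━━━━┓            0┃              
ileEditor               ┃             ┃              
────────────────────────┨             ┃              
llo█ame,email,score    ▲┃             ┃              
y Jones,ivy88@example.c█┃             ┃              
nk Brown,ivy14@example.░┃             ┃              
ve Clark,ivy42@example.░┃             ┃              
ck Jones,eve5@example.c░┃━━━━━━━━━━━━━┛              
ice Wilson,frank64@exam░┃                            
ice Brown,dave16@exampl░┃                            
nk Davis,hank61@example░┃                            
ace Jones,alice16@examp░┃                            
b Jones,grace60@example▼┃                            
━━━━━━━━━━━━━━━━━━━━━━━━┛                            
                                                     
                                                     


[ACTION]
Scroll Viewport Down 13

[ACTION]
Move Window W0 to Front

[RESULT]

                                                     
                                                     
                                                     
                                                     
┏━━━━━━━━━━━━━━━━━━━━━━━━━━━━━━━━━━━━━┓              
┃ Calculator                          ┃              
┠─────────────────────────────────────┨              
┃                                    0┃              
┃┌───┬───┬───┬───┐                    ┃              
┃│ 7 │ 8 │ 9 │ ÷ │                    ┃              
┃├───┼───┼───┼───┤                    ┃              
┃│ 4 │ 5 │ 6 │ × │                    ┃              
┃├───┼───┼───┼───┤                    ┃              
┃│ 1 │ 2 │ 3 │ - │                    ┃              
┗━━━━━━━━━━━━━━━━━━━━━━━━━━━━━━━━━━━━━┛              
ice Wilson,frank64@exam░┃                            
ice Brown,dave16@exampl░┃                            
nk Davis,hank61@example░┃                            
ace Jones,alice16@examp░┃                            
b Jones,grace60@example▼┃                            
━━━━━━━━━━━━━━━━━━━━━━━━┛                            
                                                     
                                                     


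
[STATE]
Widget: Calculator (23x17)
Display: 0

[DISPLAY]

                      0
┌───┬───┬───┬───┐      
│ 7 │ 8 │ 9 │ ÷ │      
├───┼───┼───┼───┤      
│ 4 │ 5 │ 6 │ × │      
├───┼───┼───┼───┤      
│ 1 │ 2 │ 3 │ - │      
├───┼───┼───┼───┤      
│ 0 │ . │ = │ + │      
├───┼───┼───┼───┤      
│ C │ MC│ MR│ M+│      
└───┴───┴───┴───┘      
                       
                       
                       
                       
                       


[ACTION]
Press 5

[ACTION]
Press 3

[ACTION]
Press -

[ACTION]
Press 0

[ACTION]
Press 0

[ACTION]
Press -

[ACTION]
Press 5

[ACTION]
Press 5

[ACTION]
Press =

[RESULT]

                     -2
┌───┬───┬───┬───┐      
│ 7 │ 8 │ 9 │ ÷ │      
├───┼───┼───┼───┤      
│ 4 │ 5 │ 6 │ × │      
├───┼───┼───┼───┤      
│ 1 │ 2 │ 3 │ - │      
├───┼───┼───┼───┤      
│ 0 │ . │ = │ + │      
├───┼───┼───┼───┤      
│ C │ MC│ MR│ M+│      
└───┴───┴───┴───┘      
                       
                       
                       
                       
                       


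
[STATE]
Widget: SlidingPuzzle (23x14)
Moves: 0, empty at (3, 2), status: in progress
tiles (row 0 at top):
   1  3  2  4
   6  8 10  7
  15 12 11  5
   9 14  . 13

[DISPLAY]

┌────┬────┬────┬────┐  
│  1 │  3 │  2 │  4 │  
├────┼────┼────┼────┤  
│  6 │  8 │ 10 │  7 │  
├────┼────┼────┼────┤  
│ 15 │ 12 │ 11 │  5 │  
├────┼────┼────┼────┤  
│  9 │ 14 │    │ 13 │  
└────┴────┴────┴────┘  
Moves: 0               
                       
                       
                       
                       


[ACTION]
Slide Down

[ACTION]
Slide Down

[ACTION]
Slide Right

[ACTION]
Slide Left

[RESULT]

┌────┬────┬────┬────┐  
│  1 │  3 │  2 │  4 │  
├────┼────┼────┼────┤  
│  6 │  8 │    │  7 │  
├────┼────┼────┼────┤  
│ 15 │ 12 │ 10 │  5 │  
├────┼────┼────┼────┤  
│  9 │ 14 │ 11 │ 13 │  
└────┴────┴────┴────┘  
Moves: 4               
                       
                       
                       
                       


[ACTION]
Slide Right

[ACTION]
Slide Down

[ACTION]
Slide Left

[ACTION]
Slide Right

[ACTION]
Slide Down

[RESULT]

┌────┬────┬────┬────┐  
│  1 │    │  2 │  4 │  
├────┼────┼────┼────┤  
│  6 │  3 │  8 │  7 │  
├────┼────┼────┼────┤  
│ 15 │ 12 │ 10 │  5 │  
├────┼────┼────┼────┤  
│  9 │ 14 │ 11 │ 13 │  
└────┴────┴────┴────┘  
Moves: 8               
                       
                       
                       
                       


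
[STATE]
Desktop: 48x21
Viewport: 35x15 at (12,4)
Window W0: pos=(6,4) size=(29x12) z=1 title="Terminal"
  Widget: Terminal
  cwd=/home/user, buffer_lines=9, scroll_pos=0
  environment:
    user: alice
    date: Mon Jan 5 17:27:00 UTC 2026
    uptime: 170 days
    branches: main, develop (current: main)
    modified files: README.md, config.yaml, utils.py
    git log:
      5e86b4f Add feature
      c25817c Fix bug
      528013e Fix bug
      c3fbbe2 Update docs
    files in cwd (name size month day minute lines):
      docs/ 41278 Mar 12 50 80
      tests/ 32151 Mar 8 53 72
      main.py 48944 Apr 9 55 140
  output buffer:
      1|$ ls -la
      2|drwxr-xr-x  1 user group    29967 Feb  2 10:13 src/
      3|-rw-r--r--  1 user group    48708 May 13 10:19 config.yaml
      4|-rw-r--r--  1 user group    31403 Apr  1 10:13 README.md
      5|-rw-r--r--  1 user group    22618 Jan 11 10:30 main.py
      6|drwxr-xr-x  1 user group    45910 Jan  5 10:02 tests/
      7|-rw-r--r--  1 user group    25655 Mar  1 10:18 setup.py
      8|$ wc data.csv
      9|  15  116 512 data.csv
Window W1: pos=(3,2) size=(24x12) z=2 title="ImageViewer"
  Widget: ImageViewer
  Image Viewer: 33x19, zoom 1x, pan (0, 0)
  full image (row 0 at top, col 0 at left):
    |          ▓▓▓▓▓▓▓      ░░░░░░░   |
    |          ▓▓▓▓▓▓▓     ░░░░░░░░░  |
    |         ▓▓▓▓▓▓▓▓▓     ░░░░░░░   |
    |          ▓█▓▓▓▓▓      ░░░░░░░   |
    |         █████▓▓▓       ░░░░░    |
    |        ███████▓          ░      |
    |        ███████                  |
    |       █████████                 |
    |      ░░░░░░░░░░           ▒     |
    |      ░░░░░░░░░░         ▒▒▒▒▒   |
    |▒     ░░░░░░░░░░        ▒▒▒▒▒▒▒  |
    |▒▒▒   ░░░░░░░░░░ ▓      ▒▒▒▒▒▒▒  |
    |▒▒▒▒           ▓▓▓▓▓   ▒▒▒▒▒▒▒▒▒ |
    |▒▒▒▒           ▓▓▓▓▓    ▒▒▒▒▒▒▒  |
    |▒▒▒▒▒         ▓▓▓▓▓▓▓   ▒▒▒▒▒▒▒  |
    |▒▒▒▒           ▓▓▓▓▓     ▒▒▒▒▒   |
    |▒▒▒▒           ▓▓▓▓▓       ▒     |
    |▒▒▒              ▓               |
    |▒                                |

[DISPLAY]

──────────────┨━━━━━━━┓            
  ▓▓▓▓▓▓▓     ┃       ┃            
  ▓▓▓▓▓▓▓     ┃───────┨            
 ▓▓▓▓▓▓▓▓▓    ┃       ┃            
  ▓█▓▓▓▓▓     ┃roup   ┃            
 █████▓▓▓     ┃roup   ┃            
███████▓      ┃roup   ┃            
███████       ┃roup   ┃            
████████      ┃roup   ┃            
━━━━━━━━━━━━━━┛roup   ┃            
data.csv              ┃            
━━━━━━━━━━━━━━━━━━━━━━┛            
                                   
                                   
                                   


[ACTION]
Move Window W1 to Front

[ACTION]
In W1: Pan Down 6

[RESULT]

──────────────┨━━━━━━━┓            
███████       ┃       ┃            
████████      ┃───────┨            
░░░░░░░░      ┃       ┃            
░░░░░░░░      ┃roup   ┃            
░░░░░░░░      ┃roup   ┃            
░░░░░░░░ ▓    ┃roup   ┃            
       ▓▓▓▓▓  ┃roup   ┃            
       ▓▓▓▓▓  ┃roup   ┃            
━━━━━━━━━━━━━━┛roup   ┃            
data.csv              ┃            
━━━━━━━━━━━━━━━━━━━━━━┛            
                                   
                                   
                                   


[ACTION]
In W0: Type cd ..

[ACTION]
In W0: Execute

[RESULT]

──────────────┨━━━━━━━┓            
███████       ┃       ┃            
████████      ┃───────┨            
░░░░░░░░      ┃roup   ┃            
░░░░░░░░      ┃roup   ┃            
░░░░░░░░      ┃roup   ┃            
░░░░░░░░ ▓    ┃       ┃            
       ▓▓▓▓▓  ┃sv     ┃            
       ▓▓▓▓▓  ┃       ┃            
━━━━━━━━━━━━━━┛       ┃            
                      ┃            
━━━━━━━━━━━━━━━━━━━━━━┛            
                                   
                                   
                                   
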